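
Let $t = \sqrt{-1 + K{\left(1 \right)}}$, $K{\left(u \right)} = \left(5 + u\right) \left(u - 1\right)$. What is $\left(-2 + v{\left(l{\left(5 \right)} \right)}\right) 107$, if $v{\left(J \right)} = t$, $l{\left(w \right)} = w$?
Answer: $-214 + 107 i \approx -214.0 + 107.0 i$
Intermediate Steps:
$K{\left(u \right)} = \left(-1 + u\right) \left(5 + u\right)$ ($K{\left(u \right)} = \left(5 + u\right) \left(-1 + u\right) = \left(-1 + u\right) \left(5 + u\right)$)
$t = i$ ($t = \sqrt{-1 + \left(-5 + 1^{2} + 4 \cdot 1\right)} = \sqrt{-1 + \left(-5 + 1 + 4\right)} = \sqrt{-1 + 0} = \sqrt{-1} = i \approx 1.0 i$)
$v{\left(J \right)} = i$
$\left(-2 + v{\left(l{\left(5 \right)} \right)}\right) 107 = \left(-2 + i\right) 107 = -214 + 107 i$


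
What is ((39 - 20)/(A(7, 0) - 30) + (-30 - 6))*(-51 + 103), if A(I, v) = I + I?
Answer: -7735/4 ≈ -1933.8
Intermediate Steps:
A(I, v) = 2*I
((39 - 20)/(A(7, 0) - 30) + (-30 - 6))*(-51 + 103) = ((39 - 20)/(2*7 - 30) + (-30 - 6))*(-51 + 103) = (19/(14 - 30) - 36)*52 = (19/(-16) - 36)*52 = (19*(-1/16) - 36)*52 = (-19/16 - 36)*52 = -595/16*52 = -7735/4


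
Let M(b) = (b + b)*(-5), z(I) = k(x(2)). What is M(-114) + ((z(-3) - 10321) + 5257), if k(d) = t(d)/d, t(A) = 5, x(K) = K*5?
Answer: -7847/2 ≈ -3923.5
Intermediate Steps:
x(K) = 5*K
k(d) = 5/d
z(I) = ½ (z(I) = 5/((5*2)) = 5/10 = 5*(⅒) = ½)
M(b) = -10*b (M(b) = (2*b)*(-5) = -10*b)
M(-114) + ((z(-3) - 10321) + 5257) = -10*(-114) + ((½ - 10321) + 5257) = 1140 + (-20641/2 + 5257) = 1140 - 10127/2 = -7847/2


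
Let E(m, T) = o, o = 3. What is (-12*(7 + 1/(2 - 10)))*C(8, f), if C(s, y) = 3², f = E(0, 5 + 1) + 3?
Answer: -1485/2 ≈ -742.50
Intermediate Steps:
E(m, T) = 3
f = 6 (f = 3 + 3 = 6)
C(s, y) = 9
(-12*(7 + 1/(2 - 10)))*C(8, f) = -12*(7 + 1/(2 - 10))*9 = -12*(7 + 1/(-8))*9 = -12*(7 - ⅛)*9 = -12*55/8*9 = -165/2*9 = -1485/2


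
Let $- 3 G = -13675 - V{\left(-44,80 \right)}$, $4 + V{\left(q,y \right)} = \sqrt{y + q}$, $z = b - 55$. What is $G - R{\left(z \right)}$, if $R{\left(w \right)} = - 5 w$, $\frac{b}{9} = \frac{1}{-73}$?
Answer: $\frac{312687}{73} \approx 4283.4$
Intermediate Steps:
$b = - \frac{9}{73}$ ($b = \frac{9}{-73} = 9 \left(- \frac{1}{73}\right) = - \frac{9}{73} \approx -0.12329$)
$z = - \frac{4024}{73}$ ($z = - \frac{9}{73} - 55 = - \frac{4024}{73} \approx -55.123$)
$V{\left(q,y \right)} = -4 + \sqrt{q + y}$ ($V{\left(q,y \right)} = -4 + \sqrt{y + q} = -4 + \sqrt{q + y}$)
$G = 4559$ ($G = - \frac{-13675 - \left(-4 + \sqrt{-44 + 80}\right)}{3} = - \frac{-13675 - \left(-4 + \sqrt{36}\right)}{3} = - \frac{-13675 - \left(-4 + 6\right)}{3} = - \frac{-13675 - 2}{3} = \left(- \frac{1}{3}\right) \left(-13677\right) = 4559$)
$G - R{\left(z \right)} = 4559 - \left(-5\right) \left(- \frac{4024}{73}\right) = 4559 - \frac{20120}{73} = \frac{312687}{73}$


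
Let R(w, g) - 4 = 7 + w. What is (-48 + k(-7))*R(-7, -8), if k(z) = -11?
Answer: -236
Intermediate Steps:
R(w, g) = 11 + w (R(w, g) = 4 + (7 + w) = 11 + w)
(-48 + k(-7))*R(-7, -8) = (-48 - 11)*(11 - 7) = -59*4 = -236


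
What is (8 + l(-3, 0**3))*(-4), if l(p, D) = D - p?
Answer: -44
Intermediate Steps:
(8 + l(-3, 0**3))*(-4) = (8 + (0**3 - 1*(-3)))*(-4) = (8 + (0 + 3))*(-4) = (8 + 3)*(-4) = 11*(-4) = -44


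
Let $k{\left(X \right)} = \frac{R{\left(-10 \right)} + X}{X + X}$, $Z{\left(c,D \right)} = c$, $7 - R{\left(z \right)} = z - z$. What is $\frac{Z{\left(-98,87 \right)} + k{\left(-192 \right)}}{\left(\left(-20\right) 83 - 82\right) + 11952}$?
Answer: $- \frac{37447}{3920640} \approx -0.0095512$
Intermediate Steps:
$R{\left(z \right)} = 7$ ($R{\left(z \right)} = 7 - \left(z - z\right) = 7 - 0 = 7 + 0 = 7$)
$k{\left(X \right)} = \frac{7 + X}{2 X}$ ($k{\left(X \right)} = \frac{7 + X}{X + X} = \frac{7 + X}{2 X}$)
$\frac{Z{\left(-98,87 \right)} + k{\left(-192 \right)}}{\left(\left(-20\right) 83 - 82\right) + 11952} = \frac{-98 + \frac{7 - 192}{2 \left(-192\right)}}{\left(\left(-20\right) 83 - 82\right) + 11952} = \frac{-98 + \frac{1}{2} \left(- \frac{1}{192}\right) \left(-185\right)}{\left(-1660 - 82\right) + 11952} = \frac{-98 + \frac{185}{384}}{-1742 + 11952} = - \frac{37447}{384 \cdot 10210} = \left(- \frac{37447}{384}\right) \frac{1}{10210} = - \frac{37447}{3920640}$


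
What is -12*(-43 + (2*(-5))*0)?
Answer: 516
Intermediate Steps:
-12*(-43 + (2*(-5))*0) = -12*(-43 - 10*0) = -12*(-43 + 0) = -12*(-43) = 516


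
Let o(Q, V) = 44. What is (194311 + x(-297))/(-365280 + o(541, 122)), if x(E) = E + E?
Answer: -193717/365236 ≈ -0.53039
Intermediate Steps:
x(E) = 2*E
(194311 + x(-297))/(-365280 + o(541, 122)) = (194311 + 2*(-297))/(-365280 + 44) = (194311 - 594)/(-365236) = 193717*(-1/365236) = -193717/365236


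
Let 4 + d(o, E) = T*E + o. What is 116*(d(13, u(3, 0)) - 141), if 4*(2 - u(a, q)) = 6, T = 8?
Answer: -14848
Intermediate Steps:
u(a, q) = ½ (u(a, q) = 2 - ¼*6 = 2 - 3/2 = ½)
d(o, E) = -4 + o + 8*E (d(o, E) = -4 + (8*E + o) = -4 + (o + 8*E) = -4 + o + 8*E)
116*(d(13, u(3, 0)) - 141) = 116*((-4 + 13 + 8*(½)) - 141) = 116*((-4 + 13 + 4) - 141) = 116*(13 - 141) = 116*(-128) = -14848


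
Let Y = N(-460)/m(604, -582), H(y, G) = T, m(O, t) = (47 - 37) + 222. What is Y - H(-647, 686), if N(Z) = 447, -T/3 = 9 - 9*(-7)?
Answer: 50559/232 ≈ 217.93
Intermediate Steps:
m(O, t) = 232 (m(O, t) = 10 + 222 = 232)
T = -216 (T = -3*(9 - 9*(-7)) = -3*(9 + 63) = -3*72 = -216)
H(y, G) = -216
Y = 447/232 ≈ 1.9267
Y - H(-647, 686) = 447/232 - 1*(-216) = 447/232 + 216 = 50559/232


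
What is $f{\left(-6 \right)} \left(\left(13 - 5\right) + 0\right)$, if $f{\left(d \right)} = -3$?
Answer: $-24$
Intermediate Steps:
$f{\left(-6 \right)} \left(\left(13 - 5\right) + 0\right) = - 3 \left(\left(13 - 5\right) + 0\right) = - 3 \left(8 + 0\right) = \left(-3\right) 8 = -24$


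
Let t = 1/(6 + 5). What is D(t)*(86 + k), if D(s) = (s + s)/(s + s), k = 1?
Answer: 87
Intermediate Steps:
t = 1/11 ≈ 0.090909
D(s) = 1 (D(s) = (2*s)/((2*s)) = (2*s)*(1/(2*s)) = 1)
D(t)*(86 + k) = 1*(86 + 1) = 1*87 = 87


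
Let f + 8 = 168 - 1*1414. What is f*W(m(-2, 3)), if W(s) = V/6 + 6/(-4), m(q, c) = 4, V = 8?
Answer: 209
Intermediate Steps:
f = -1254 (f = -8 + (168 - 1*1414) = -8 + (168 - 1414) = -8 - 1246 = -1254)
W(s) = -1/6 (W(s) = 8/6 + 6/(-4) = 8*(1/6) + 6*(-1/4) = 4/3 - 3/2 = -1/6)
f*W(m(-2, 3)) = -1254*(-1/6) = 209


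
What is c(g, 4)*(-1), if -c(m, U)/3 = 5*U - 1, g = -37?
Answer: 57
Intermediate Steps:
c(m, U) = 3 - 15*U (c(m, U) = -3*(5*U - 1) = -3*(-1 + 5*U) = 3 - 15*U)
c(g, 4)*(-1) = (3 - 15*4)*(-1) = (3 - 60)*(-1) = -57*(-1) = 57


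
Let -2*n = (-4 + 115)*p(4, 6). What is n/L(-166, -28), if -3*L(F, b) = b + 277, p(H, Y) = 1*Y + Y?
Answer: 666/83 ≈ 8.0241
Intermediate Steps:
p(H, Y) = 2*Y (p(H, Y) = Y + Y = 2*Y)
L(F, b) = -277/3 - b/3 (L(F, b) = -(b + 277)/3 = -(277 + b)/3 = -277/3 - b/3)
n = -666 (n = -(-4 + 115)*2*6/2 = -111*12/2 = -1/2*1332 = -666)
n/L(-166, -28) = -666/(-277/3 - 1/3*(-28)) = -666/(-277/3 + 28/3) = -666/(-83) = -666*(-1/83) = 666/83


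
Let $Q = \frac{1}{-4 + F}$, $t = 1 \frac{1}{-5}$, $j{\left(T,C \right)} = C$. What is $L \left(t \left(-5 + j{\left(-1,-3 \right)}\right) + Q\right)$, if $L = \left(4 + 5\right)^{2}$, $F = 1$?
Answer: $\frac{513}{5} \approx 102.6$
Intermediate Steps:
$t = - \frac{1}{5}$ ($t = 1 \left(- \frac{1}{5}\right) = - \frac{1}{5} \approx -0.2$)
$Q = - \frac{1}{3}$ ($Q = \frac{1}{-4 + 1} = \frac{1}{-3} = - \frac{1}{3} \approx -0.33333$)
$L = 81$ ($L = 9^{2} = 81$)
$L \left(t \left(-5 + j{\left(-1,-3 \right)}\right) + Q\right) = 81 \left(- \frac{-5 - 3}{5} - \frac{1}{3}\right) = 81 \left(\left(- \frac{1}{5}\right) \left(-8\right) - \frac{1}{3}\right) = 81 \left(\frac{8}{5} - \frac{1}{3}\right) = 81 \cdot \frac{19}{15} = \frac{513}{5}$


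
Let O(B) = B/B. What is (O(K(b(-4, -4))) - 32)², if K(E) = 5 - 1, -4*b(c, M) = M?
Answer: 961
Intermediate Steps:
b(c, M) = -M/4
K(E) = 4
O(B) = 1
(O(K(b(-4, -4))) - 32)² = (1 - 32)² = (-31)² = 961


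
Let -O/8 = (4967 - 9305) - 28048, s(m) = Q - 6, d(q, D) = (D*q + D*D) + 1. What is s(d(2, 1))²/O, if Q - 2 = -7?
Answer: 121/259088 ≈ 0.00046702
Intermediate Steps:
Q = -5 (Q = 2 - 7 = -5)
d(q, D) = 1 + D² + D*q (d(q, D) = (D*q + D²) + 1 = (D² + D*q) + 1 = 1 + D² + D*q)
s(m) = -11 (s(m) = -5 - 6 = -11)
O = 259088 (O = -8*((4967 - 9305) - 28048) = -8*(-4338 - 28048) = -8*(-32386) = 259088)
s(d(2, 1))²/O = (-11)²/259088 = 121*(1/259088) = 121/259088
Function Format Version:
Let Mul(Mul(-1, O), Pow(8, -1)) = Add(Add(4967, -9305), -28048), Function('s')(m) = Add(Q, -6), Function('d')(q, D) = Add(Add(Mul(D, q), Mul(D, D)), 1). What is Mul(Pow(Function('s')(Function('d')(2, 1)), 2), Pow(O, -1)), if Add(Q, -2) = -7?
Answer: Rational(121, 259088) ≈ 0.00046702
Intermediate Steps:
Q = -5 (Q = Add(2, -7) = -5)
Function('d')(q, D) = Add(1, Pow(D, 2), Mul(D, q)) (Function('d')(q, D) = Add(Add(Mul(D, q), Pow(D, 2)), 1) = Add(Add(Pow(D, 2), Mul(D, q)), 1) = Add(1, Pow(D, 2), Mul(D, q)))
Function('s')(m) = -11 (Function('s')(m) = Add(-5, -6) = -11)
O = 259088 (O = Mul(-8, Add(Add(4967, -9305), -28048)) = Mul(-8, Add(-4338, -28048)) = Mul(-8, -32386) = 259088)
Mul(Pow(Function('s')(Function('d')(2, 1)), 2), Pow(O, -1)) = Mul(Pow(-11, 2), Pow(259088, -1)) = Mul(121, Rational(1, 259088)) = Rational(121, 259088)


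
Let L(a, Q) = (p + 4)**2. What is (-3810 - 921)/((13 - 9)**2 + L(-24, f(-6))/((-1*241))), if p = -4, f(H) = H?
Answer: -4731/16 ≈ -295.69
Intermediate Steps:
L(a, Q) = 0 (L(a, Q) = (-4 + 4)**2 = 0**2 = 0)
(-3810 - 921)/((13 - 9)**2 + L(-24, f(-6))/((-1*241))) = (-3810 - 921)/((13 - 9)**2 + 0/((-1*241))) = -4731/(4**2 + 0/(-241)) = -4731/(16 + 0*(-1/241)) = -4731/(16 + 0) = -4731/16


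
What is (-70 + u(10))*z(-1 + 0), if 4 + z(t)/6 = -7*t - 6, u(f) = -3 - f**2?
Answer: 3114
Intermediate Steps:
z(t) = -60 - 42*t (z(t) = -24 + 6*(-7*t - 6) = -24 + 6*(-6 - 7*t) = -24 + (-36 - 42*t) = -60 - 42*t)
(-70 + u(10))*z(-1 + 0) = (-70 + (-3 - 1*10**2))*(-60 - 42*(-1 + 0)) = (-70 + (-3 - 1*100))*(-60 - 42*(-1)) = (-70 + (-3 - 100))*(-60 + 42) = (-70 - 103)*(-18) = -173*(-18) = 3114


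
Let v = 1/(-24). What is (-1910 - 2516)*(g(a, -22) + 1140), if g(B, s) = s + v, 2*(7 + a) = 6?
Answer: -59377003/12 ≈ -4.9481e+6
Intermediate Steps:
v = -1/24 ≈ -0.041667
a = -4 (a = -7 + (½)*6 = -7 + 3 = -4)
g(B, s) = -1/24 + s (g(B, s) = s - 1/24 = -1/24 + s)
(-1910 - 2516)*(g(a, -22) + 1140) = (-1910 - 2516)*((-1/24 - 22) + 1140) = -4426*(-529/24 + 1140) = -4426*26831/24 = -59377003/12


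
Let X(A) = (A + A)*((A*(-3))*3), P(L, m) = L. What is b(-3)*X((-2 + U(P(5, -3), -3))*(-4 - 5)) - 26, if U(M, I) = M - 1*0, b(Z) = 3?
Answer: -39392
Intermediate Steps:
U(M, I) = M (U(M, I) = M + 0 = M)
X(A) = -18*A**2 (X(A) = (2*A)*(-3*A*3) = (2*A)*(-9*A) = -18*A**2)
b(-3)*X((-2 + U(P(5, -3), -3))*(-4 - 5)) - 26 = 3*(-18*(-4 - 5)**2*(-2 + 5)**2) - 26 = 3*(-18*(3*(-9))**2) - 26 = 3*(-18*(-27)**2) - 26 = 3*(-18*729) - 26 = 3*(-13122) - 26 = -39366 - 26 = -39392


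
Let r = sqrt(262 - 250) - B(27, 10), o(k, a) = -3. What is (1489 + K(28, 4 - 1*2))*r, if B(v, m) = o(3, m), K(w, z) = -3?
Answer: 4458 + 2972*sqrt(3) ≈ 9605.7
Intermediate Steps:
B(v, m) = -3
r = 3 + 2*sqrt(3) (r = sqrt(262 - 250) - 1*(-3) = sqrt(12) + 3 = 2*sqrt(3) + 3 = 3 + 2*sqrt(3) ≈ 6.4641)
(1489 + K(28, 4 - 1*2))*r = (1489 - 3)*(3 + 2*sqrt(3)) = 1486*(3 + 2*sqrt(3)) = 4458 + 2972*sqrt(3)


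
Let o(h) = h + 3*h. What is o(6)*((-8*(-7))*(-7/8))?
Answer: -1176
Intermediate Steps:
o(h) = 4*h
o(6)*((-8*(-7))*(-7/8)) = (4*6)*((-8*(-7))*(-7/8)) = 24*(56*(-7*⅛)) = 24*(56*(-7/8)) = 24*(-49) = -1176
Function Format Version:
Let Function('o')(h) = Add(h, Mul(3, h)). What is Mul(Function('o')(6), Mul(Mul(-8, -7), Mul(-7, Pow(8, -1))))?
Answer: -1176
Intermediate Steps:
Function('o')(h) = Mul(4, h)
Mul(Function('o')(6), Mul(Mul(-8, -7), Mul(-7, Pow(8, -1)))) = Mul(Mul(4, 6), Mul(Mul(-8, -7), Mul(-7, Pow(8, -1)))) = Mul(24, Mul(56, Mul(-7, Rational(1, 8)))) = Mul(24, Mul(56, Rational(-7, 8))) = Mul(24, -49) = -1176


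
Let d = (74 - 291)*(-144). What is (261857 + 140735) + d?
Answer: 433840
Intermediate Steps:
d = 31248 (d = -217*(-144) = 31248)
(261857 + 140735) + d = (261857 + 140735) + 31248 = 402592 + 31248 = 433840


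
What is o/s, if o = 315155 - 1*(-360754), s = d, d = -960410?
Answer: -675909/960410 ≈ -0.70377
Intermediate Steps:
s = -960410
o = 675909 (o = 315155 + 360754 = 675909)
o/s = 675909/(-960410) = 675909*(-1/960410) = -675909/960410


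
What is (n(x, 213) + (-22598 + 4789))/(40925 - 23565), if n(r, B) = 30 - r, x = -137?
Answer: -8821/8680 ≈ -1.0162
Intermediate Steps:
(n(x, 213) + (-22598 + 4789))/(40925 - 23565) = ((30 - 1*(-137)) + (-22598 + 4789))/(40925 - 23565) = ((30 + 137) - 17809)/17360 = (167 - 17809)*(1/17360) = -17642*1/17360 = -8821/8680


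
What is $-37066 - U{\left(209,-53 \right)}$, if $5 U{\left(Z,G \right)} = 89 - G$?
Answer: $- \frac{185472}{5} \approx -37094.0$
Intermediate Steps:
$U{\left(Z,G \right)} = \frac{89}{5} - \frac{G}{5}$ ($U{\left(Z,G \right)} = \frac{89 - G}{5} = \frac{89}{5} - \frac{G}{5}$)
$-37066 - U{\left(209,-53 \right)} = -37066 - \left(\frac{89}{5} - - \frac{53}{5}\right) = -37066 - \left(\frac{89}{5} + \frac{53}{5}\right) = -37066 - \frac{142}{5} = - \frac{185472}{5}$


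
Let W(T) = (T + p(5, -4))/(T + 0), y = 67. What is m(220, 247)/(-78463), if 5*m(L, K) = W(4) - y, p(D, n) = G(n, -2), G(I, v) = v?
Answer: 19/112090 ≈ 0.00016951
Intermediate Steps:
p(D, n) = -2
W(T) = (-2 + T)/T (W(T) = (T - 2)/(T + 0) = (-2 + T)/T)
m(L, K) = -133/10 (m(L, K) = ((-2 + 4)/4 - 1*67)/5 = ((¼)*2 - 67)/5 = (½ - 67)/5 = (⅕)*(-133/2) = -133/10)
m(220, 247)/(-78463) = -133/10/(-78463) = -133/10*(-1/78463) = 19/112090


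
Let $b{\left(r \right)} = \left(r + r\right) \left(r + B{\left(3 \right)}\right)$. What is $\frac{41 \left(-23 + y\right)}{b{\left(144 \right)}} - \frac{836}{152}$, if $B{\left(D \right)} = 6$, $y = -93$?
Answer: $- \frac{60589}{10800} \approx -5.6101$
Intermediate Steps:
$b{\left(r \right)} = 2 r \left(6 + r\right)$ ($b{\left(r \right)} = \left(r + r\right) \left(r + 6\right) = 2 r \left(6 + r\right)$)
$\frac{41 \left(-23 + y\right)}{b{\left(144 \right)}} - \frac{836}{152} = \frac{41 \left(-23 - 93\right)}{2 \cdot 144 \left(6 + 144\right)} - \frac{836}{152} = \frac{41 \left(-116\right)}{2 \cdot 144 \cdot 150} - \frac{11}{2} = - \frac{4756}{43200} - \frac{11}{2} = \left(-4756\right) \frac{1}{43200} - \frac{11}{2} = - \frac{1189}{10800} - \frac{11}{2} = - \frac{60589}{10800}$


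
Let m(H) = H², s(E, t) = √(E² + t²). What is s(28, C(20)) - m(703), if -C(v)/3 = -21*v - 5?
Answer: -494209 + √1626409 ≈ -4.9293e+5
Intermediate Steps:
C(v) = 15 + 63*v (C(v) = -3*(-21*v - 5) = -3*(-5 - 21*v) = 15 + 63*v)
s(28, C(20)) - m(703) = √(28² + (15 + 63*20)²) - 1*703² = √(784 + (15 + 1260)²) - 1*494209 = √(784 + 1275²) - 494209 = √(784 + 1625625) - 494209 = √1626409 - 494209 = -494209 + √1626409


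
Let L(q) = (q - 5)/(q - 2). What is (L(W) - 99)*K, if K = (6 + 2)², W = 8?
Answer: -6304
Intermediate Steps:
L(q) = (-5 + q)/(-2 + q)
K = 64 (K = 8² = 64)
(L(W) - 99)*K = ((-5 + 8)/(-2 + 8) - 99)*64 = (3/6 - 99)*64 = ((⅙)*3 - 99)*64 = (½ - 99)*64 = -197/2*64 = -6304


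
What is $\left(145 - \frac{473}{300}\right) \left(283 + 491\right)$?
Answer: $\frac{5550483}{50} \approx 1.1101 \cdot 10^{5}$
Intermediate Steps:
$\left(145 - \frac{473}{300}\right) \left(283 + 491\right) = \left(145 - \frac{473}{300}\right) 774 = \frac{43027}{300} \cdot 774 = \frac{5550483}{50}$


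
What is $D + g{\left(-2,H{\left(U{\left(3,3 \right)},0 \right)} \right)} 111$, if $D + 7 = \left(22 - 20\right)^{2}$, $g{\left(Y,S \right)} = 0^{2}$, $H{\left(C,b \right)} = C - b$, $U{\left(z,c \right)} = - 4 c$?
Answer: $-3$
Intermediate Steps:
$g{\left(Y,S \right)} = 0$
$D = -3$ ($D = -7 + \left(22 - 20\right)^{2} = -7 + 2^{2} = -7 + 4 = -3$)
$D + g{\left(-2,H{\left(U{\left(3,3 \right)},0 \right)} \right)} 111 = -3 + 0 \cdot 111 = -3 + 0 = -3$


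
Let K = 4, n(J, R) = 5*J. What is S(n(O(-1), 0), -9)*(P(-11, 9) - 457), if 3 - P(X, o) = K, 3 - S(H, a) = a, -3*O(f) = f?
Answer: -5496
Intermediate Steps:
O(f) = -f/3
S(H, a) = 3 - a
P(X, o) = -1 (P(X, o) = 3 - 1*4 = 3 - 4 = -1)
S(n(O(-1), 0), -9)*(P(-11, 9) - 457) = (3 - 1*(-9))*(-1 - 457) = (3 + 9)*(-458) = 12*(-458) = -5496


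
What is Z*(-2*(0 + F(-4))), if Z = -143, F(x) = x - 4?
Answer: -2288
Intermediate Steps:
F(x) = -4 + x
Z*(-2*(0 + F(-4))) = -(-286)*(0 + (-4 - 4)) = -(-286)*(0 - 8) = -(-286)*(-8) = -143*16 = -2288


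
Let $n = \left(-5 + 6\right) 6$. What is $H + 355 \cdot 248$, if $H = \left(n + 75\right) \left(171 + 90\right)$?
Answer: $109181$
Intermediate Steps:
$n = 6$ ($n = 1 \cdot 6 = 6$)
$H = 21141$ ($H = \left(6 + 75\right) \left(171 + 90\right) = 81 \cdot 261 = 21141$)
$H + 355 \cdot 248 = 21141 + 355 \cdot 248 = 21141 + 88040 = 109181$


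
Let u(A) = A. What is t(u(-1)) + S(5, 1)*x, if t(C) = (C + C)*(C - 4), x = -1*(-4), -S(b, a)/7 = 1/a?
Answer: -18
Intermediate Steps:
S(b, a) = -7/a
x = 4
t(C) = 2*C*(-4 + C) (t(C) = (2*C)*(-4 + C) = 2*C*(-4 + C))
t(u(-1)) + S(5, 1)*x = 2*(-1)*(-4 - 1) - 7/1*4 = 2*(-1)*(-5) - 7*1*4 = 10 - 7*4 = 10 - 28 = -18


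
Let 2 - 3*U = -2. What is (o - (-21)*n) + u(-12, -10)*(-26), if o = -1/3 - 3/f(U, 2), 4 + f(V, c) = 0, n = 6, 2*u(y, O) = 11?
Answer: -199/12 ≈ -16.583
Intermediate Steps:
U = 4/3 (U = ⅔ - ⅓*(-2) = ⅔ + ⅔ = 4/3 ≈ 1.3333)
u(y, O) = 11/2 (u(y, O) = (½)*11 = 11/2)
f(V, c) = -4 (f(V, c) = -4 + 0 = -4)
o = 5/12 (o = -1/3 - 3/(-4) = -1*⅓ - 3*(-¼) = -⅓ + ¾ = 5/12 ≈ 0.41667)
(o - (-21)*n) + u(-12, -10)*(-26) = (5/12 - (-21)*6) + (11/2)*(-26) = (5/12 - 7*(-18)) - 143 = (5/12 + 126) - 143 = 1517/12 - 143 = -199/12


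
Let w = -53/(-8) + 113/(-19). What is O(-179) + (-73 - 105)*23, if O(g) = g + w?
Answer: -649393/152 ≈ -4272.3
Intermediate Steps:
w = 103/152 (w = -53*(-1/8) + 113*(-1/19) = 53/8 - 113/19 = 103/152 ≈ 0.67763)
O(g) = 103/152 + g (O(g) = g + 103/152 = 103/152 + g)
O(-179) + (-73 - 105)*23 = (103/152 - 179) + (-73 - 105)*23 = -27105/152 - 178*23 = -27105/152 - 4094 = -649393/152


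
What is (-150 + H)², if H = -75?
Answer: 50625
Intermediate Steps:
(-150 + H)² = (-150 - 75)² = (-225)² = 50625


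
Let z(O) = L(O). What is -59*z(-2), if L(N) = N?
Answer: 118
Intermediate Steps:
z(O) = O
-59*z(-2) = -59*(-2) = 118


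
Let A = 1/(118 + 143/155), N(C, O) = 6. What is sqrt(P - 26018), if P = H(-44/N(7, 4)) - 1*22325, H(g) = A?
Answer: 2*I*sqrt(4106440901903)/18433 ≈ 219.87*I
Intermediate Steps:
A = 155/18433 (A = 1/(118 + 143*(1/155)) = 1/(118 + 143/155) = 1/(18433/155) = 155/18433 ≈ 0.0084088)
H(g) = 155/18433
P = -411516570/18433 (P = 155/18433 - 1*22325 = 155/18433 - 22325 = -411516570/18433 ≈ -22325.)
sqrt(P - 26018) = sqrt(-411516570/18433 - 26018) = sqrt(-891106364/18433) = 2*I*sqrt(4106440901903)/18433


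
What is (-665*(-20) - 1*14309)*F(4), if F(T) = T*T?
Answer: -16144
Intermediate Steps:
F(T) = T**2
(-665*(-20) - 1*14309)*F(4) = (-665*(-20) - 1*14309)*4**2 = (13300 - 14309)*16 = -1009*16 = -16144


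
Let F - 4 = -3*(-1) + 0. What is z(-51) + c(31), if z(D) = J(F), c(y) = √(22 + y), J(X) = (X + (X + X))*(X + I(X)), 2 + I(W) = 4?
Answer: 189 + √53 ≈ 196.28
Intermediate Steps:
F = 7 (F = 4 + (-3*(-1) + 0) = 4 + (3 + 0) = 4 + 3 = 7)
I(W) = 2 (I(W) = -2 + 4 = 2)
J(X) = 3*X*(2 + X) (J(X) = (X + (X + X))*(X + 2) = (X + 2*X)*(2 + X) = (3*X)*(2 + X) = 3*X*(2 + X))
z(D) = 189 (z(D) = 3*7*(2 + 7) = 3*7*9 = 189)
z(-51) + c(31) = 189 + √(22 + 31) = 189 + √53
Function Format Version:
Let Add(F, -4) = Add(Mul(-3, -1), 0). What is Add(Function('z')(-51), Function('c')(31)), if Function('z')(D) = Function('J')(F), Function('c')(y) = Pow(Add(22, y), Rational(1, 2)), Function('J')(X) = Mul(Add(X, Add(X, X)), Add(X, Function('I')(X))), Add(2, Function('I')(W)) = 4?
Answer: Add(189, Pow(53, Rational(1, 2))) ≈ 196.28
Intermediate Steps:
F = 7 (F = Add(4, Add(Mul(-3, -1), 0)) = Add(4, Add(3, 0)) = Add(4, 3) = 7)
Function('I')(W) = 2 (Function('I')(W) = Add(-2, 4) = 2)
Function('J')(X) = Mul(3, X, Add(2, X)) (Function('J')(X) = Mul(Add(X, Add(X, X)), Add(X, 2)) = Mul(Add(X, Mul(2, X)), Add(2, X)) = Mul(Mul(3, X), Add(2, X)) = Mul(3, X, Add(2, X)))
Function('z')(D) = 189 (Function('z')(D) = Mul(3, 7, Add(2, 7)) = Mul(3, 7, 9) = 189)
Add(Function('z')(-51), Function('c')(31)) = Add(189, Pow(Add(22, 31), Rational(1, 2))) = Add(189, Pow(53, Rational(1, 2)))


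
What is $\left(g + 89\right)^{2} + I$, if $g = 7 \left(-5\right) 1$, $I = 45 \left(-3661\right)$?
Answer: $-161829$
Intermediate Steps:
$I = -164745$
$g = -35$ ($g = \left(-35\right) 1 = -35$)
$\left(g + 89\right)^{2} + I = \left(-35 + 89\right)^{2} - 164745 = 54^{2} - 164745 = 2916 - 164745 = -161829$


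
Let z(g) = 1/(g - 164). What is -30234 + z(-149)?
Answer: -9463243/313 ≈ -30234.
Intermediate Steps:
z(g) = 1/(-164 + g)
-30234 + z(-149) = -30234 + 1/(-164 - 149) = -30234 + 1/(-313) = -30234 - 1/313 = -9463243/313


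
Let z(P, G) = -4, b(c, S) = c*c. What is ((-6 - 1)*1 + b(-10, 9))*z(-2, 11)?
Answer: -372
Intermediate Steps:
b(c, S) = c**2
((-6 - 1)*1 + b(-10, 9))*z(-2, 11) = ((-6 - 1)*1 + (-10)**2)*(-4) = (-7*1 + 100)*(-4) = (-7 + 100)*(-4) = 93*(-4) = -372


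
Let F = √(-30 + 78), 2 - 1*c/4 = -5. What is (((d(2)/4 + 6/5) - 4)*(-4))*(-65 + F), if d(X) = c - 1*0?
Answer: 1092 - 336*√3/5 ≈ 975.61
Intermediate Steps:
c = 28 (c = 8 - 4*(-5) = 8 + 20 = 28)
d(X) = 28 (d(X) = 28 - 1*0 = 28 + 0 = 28)
F = 4*√3 (F = √48 = 4*√3 ≈ 6.9282)
(((d(2)/4 + 6/5) - 4)*(-4))*(-65 + F) = (((28/4 + 6/5) - 4)*(-4))*(-65 + 4*√3) = (((28*(¼) + 6*(⅕)) - 4)*(-4))*(-65 + 4*√3) = (((7 + 6/5) - 4)*(-4))*(-65 + 4*√3) = ((41/5 - 4)*(-4))*(-65 + 4*√3) = ((21/5)*(-4))*(-65 + 4*√3) = -84*(-65 + 4*√3)/5 = 1092 - 336*√3/5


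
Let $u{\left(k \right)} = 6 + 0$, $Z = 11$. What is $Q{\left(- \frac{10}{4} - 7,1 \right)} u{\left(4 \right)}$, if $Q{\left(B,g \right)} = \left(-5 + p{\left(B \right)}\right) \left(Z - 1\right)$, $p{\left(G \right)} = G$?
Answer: $-870$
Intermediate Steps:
$Q{\left(B,g \right)} = -50 + 10 B$ ($Q{\left(B,g \right)} = \left(-5 + B\right) \left(11 - 1\right) = \left(-5 + B\right) 10 = -50 + 10 B$)
$u{\left(k \right)} = 6$
$Q{\left(- \frac{10}{4} - 7,1 \right)} u{\left(4 \right)} = \left(-50 + 10 \left(- \frac{10}{4} - 7\right)\right) 6 = \left(-50 + 10 \left(\left(-10\right) \frac{1}{4} - 7\right)\right) 6 = \left(-50 + 10 \left(- \frac{5}{2} - 7\right)\right) 6 = \left(-50 + 10 \left(- \frac{19}{2}\right)\right) 6 = \left(-50 - 95\right) 6 = \left(-145\right) 6 = -870$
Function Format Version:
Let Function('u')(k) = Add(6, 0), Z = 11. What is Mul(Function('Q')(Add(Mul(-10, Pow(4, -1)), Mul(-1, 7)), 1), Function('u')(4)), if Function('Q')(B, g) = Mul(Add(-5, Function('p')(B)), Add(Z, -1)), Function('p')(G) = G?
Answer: -870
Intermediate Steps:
Function('Q')(B, g) = Add(-50, Mul(10, B)) (Function('Q')(B, g) = Mul(Add(-5, B), Add(11, -1)) = Mul(Add(-5, B), 10) = Add(-50, Mul(10, B)))
Function('u')(k) = 6
Mul(Function('Q')(Add(Mul(-10, Pow(4, -1)), Mul(-1, 7)), 1), Function('u')(4)) = Mul(Add(-50, Mul(10, Add(Mul(-10, Pow(4, -1)), Mul(-1, 7)))), 6) = Mul(Add(-50, Mul(10, Add(Mul(-10, Rational(1, 4)), -7))), 6) = Mul(Add(-50, Mul(10, Add(Rational(-5, 2), -7))), 6) = Mul(Add(-50, Mul(10, Rational(-19, 2))), 6) = Mul(Add(-50, -95), 6) = Mul(-145, 6) = -870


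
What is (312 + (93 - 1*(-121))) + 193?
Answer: 719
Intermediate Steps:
(312 + (93 - 1*(-121))) + 193 = (312 + (93 + 121)) + 193 = (312 + 214) + 193 = 526 + 193 = 719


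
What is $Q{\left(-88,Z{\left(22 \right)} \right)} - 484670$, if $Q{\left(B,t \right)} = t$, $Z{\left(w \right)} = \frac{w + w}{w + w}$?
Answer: $-484669$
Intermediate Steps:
$Z{\left(w \right)} = 1$ ($Z{\left(w \right)} = \frac{2 w}{2 w} = 2 w \frac{1}{2 w} = 1$)
$Q{\left(-88,Z{\left(22 \right)} \right)} - 484670 = 1 - 484670 = -484669$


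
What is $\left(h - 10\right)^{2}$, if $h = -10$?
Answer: $400$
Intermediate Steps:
$\left(h - 10\right)^{2} = \left(-10 - 10\right)^{2} = \left(-20\right)^{2} = 400$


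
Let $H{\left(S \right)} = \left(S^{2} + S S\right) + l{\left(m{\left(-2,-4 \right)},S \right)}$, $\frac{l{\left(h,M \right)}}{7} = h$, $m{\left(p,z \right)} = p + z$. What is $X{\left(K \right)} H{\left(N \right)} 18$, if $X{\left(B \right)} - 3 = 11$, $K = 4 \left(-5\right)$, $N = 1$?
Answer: $-10080$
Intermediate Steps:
$K = -20$
$l{\left(h,M \right)} = 7 h$
$H{\left(S \right)} = -42 + 2 S^{2}$ ($H{\left(S \right)} = \left(S^{2} + S S\right) + 7 \left(-2 - 4\right) = \left(S^{2} + S^{2}\right) + 7 \left(-6\right) = 2 S^{2} - 42 = -42 + 2 S^{2}$)
$X{\left(B \right)} = 14$ ($X{\left(B \right)} = 3 + 11 = 14$)
$X{\left(K \right)} H{\left(N \right)} 18 = 14 \left(-42 + 2 \cdot 1^{2}\right) 18 = 14 \left(-42 + 2 \cdot 1\right) 18 = 14 \left(-42 + 2\right) 18 = 14 \left(-40\right) 18 = \left(-560\right) 18 = -10080$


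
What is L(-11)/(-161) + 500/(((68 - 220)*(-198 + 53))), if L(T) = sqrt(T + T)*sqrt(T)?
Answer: 25/1102 + 11*sqrt(2)/161 ≈ 0.11931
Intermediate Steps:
L(T) = T*sqrt(2) (L(T) = sqrt(2*T)*sqrt(T) = (sqrt(2)*sqrt(T))*sqrt(T) = T*sqrt(2))
L(-11)/(-161) + 500/(((68 - 220)*(-198 + 53))) = -11*sqrt(2)/(-161) + 500/(((68 - 220)*(-198 + 53))) = -11*sqrt(2)*(-1/161) + 500/((-152*(-145))) = 11*sqrt(2)/161 + 500/22040 = 11*sqrt(2)/161 + 500*(1/22040) = 11*sqrt(2)/161 + 25/1102 = 25/1102 + 11*sqrt(2)/161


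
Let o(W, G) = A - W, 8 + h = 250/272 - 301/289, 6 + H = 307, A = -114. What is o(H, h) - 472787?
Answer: -473202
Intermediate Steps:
H = 301 (H = -6 + 307 = 301)
h = -18779/2312 (h = -8 + (250/272 - 301/289) = -8 + (250*(1/272) - 301*1/289) = -8 + (125/136 - 301/289) = -8 - 283/2312 = -18779/2312 ≈ -8.1224)
o(W, G) = -114 - W
o(H, h) - 472787 = (-114 - 1*301) - 472787 = (-114 - 301) - 472787 = -415 - 472787 = -473202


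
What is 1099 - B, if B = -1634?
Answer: 2733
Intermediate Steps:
1099 - B = 1099 - 1*(-1634) = 1099 + 1634 = 2733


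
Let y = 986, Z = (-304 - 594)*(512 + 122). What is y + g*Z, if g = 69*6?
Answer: -235702462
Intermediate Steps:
g = 414
Z = -569332 (Z = -898*634 = -569332)
y + g*Z = 986 + 414*(-569332) = 986 - 235703448 = -235702462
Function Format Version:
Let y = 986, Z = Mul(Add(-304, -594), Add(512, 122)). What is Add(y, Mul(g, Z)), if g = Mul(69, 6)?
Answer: -235702462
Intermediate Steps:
g = 414
Z = -569332 (Z = Mul(-898, 634) = -569332)
Add(y, Mul(g, Z)) = Add(986, Mul(414, -569332)) = Add(986, -235703448) = -235702462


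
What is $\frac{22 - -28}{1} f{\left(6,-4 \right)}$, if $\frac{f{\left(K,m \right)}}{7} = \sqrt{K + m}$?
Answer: $350 \sqrt{2} \approx 494.97$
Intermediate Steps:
$f{\left(K,m \right)} = 7 \sqrt{K + m}$
$\frac{22 - -28}{1} f{\left(6,-4 \right)} = \frac{22 - -28}{1} \cdot 7 \sqrt{6 - 4} = \left(22 + 28\right) 1 \cdot 7 \sqrt{2} = 50 \cdot 1 \cdot 7 \sqrt{2} = 50 \cdot 7 \sqrt{2} = 350 \sqrt{2}$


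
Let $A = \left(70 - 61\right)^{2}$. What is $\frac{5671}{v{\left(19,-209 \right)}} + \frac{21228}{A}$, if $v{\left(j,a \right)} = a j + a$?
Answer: $\frac{29424563}{112860} \approx 260.72$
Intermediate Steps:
$v{\left(j,a \right)} = a + a j$
$A = 81$ ($A = 9^{2} = 81$)
$\frac{5671}{v{\left(19,-209 \right)}} + \frac{21228}{A} = \frac{5671}{\left(-209\right) \left(1 + 19\right)} + \frac{21228}{81} = \frac{5671}{\left(-209\right) 20} + 21228 \cdot \frac{1}{81} = \frac{5671}{-4180} + \frac{7076}{27} = 5671 \left(- \frac{1}{4180}\right) + \frac{7076}{27} = - \frac{5671}{4180} + \frac{7076}{27} = \frac{29424563}{112860}$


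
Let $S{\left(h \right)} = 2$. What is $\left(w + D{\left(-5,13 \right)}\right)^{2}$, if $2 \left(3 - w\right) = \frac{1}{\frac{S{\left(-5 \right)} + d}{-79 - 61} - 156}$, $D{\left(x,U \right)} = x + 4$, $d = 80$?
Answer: $\frac{482109849}{120143521} \approx 4.0128$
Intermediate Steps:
$D{\left(x,U \right)} = 4 + x$
$w = \frac{32918}{10961}$ ($w = 3 - \frac{1}{2 \left(\frac{2 + 80}{-79 - 61} - 156\right)} = 3 - \frac{1}{2 \left(\frac{82}{-140} - 156\right)} = 3 - \frac{1}{2 \left(82 \left(- \frac{1}{140}\right) - 156\right)} = 3 - \frac{1}{2 \left(- \frac{41}{70} - 156\right)} = 3 - \frac{1}{2 \left(- \frac{10961}{70}\right)} = 3 - - \frac{35}{10961} = 3 + \frac{35}{10961} = \frac{32918}{10961} \approx 3.0032$)
$\left(w + D{\left(-5,13 \right)}\right)^{2} = \left(\frac{32918}{10961} + \left(4 - 5\right)\right)^{2} = \left(\frac{32918}{10961} - 1\right)^{2} = \left(\frac{21957}{10961}\right)^{2} = \frac{482109849}{120143521}$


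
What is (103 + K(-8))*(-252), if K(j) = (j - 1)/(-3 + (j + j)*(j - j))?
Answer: -26712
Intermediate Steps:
K(j) = 1/3 - j/3 (K(j) = (-1 + j)/(-3 + (2*j)*0) = (-1 + j)/(-3 + 0) = (-1 + j)/(-3) = (-1 + j)*(-1/3) = 1/3 - j/3)
(103 + K(-8))*(-252) = (103 + (1/3 - 1/3*(-8)))*(-252) = (103 + (1/3 + 8/3))*(-252) = (103 + 3)*(-252) = 106*(-252) = -26712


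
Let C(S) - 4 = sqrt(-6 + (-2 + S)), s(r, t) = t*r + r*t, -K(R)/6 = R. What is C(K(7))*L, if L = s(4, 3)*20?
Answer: 1920 + 2400*I*sqrt(2) ≈ 1920.0 + 3394.1*I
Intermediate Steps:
K(R) = -6*R
s(r, t) = 2*r*t (s(r, t) = r*t + r*t = 2*r*t)
L = 480 (L = (2*4*3)*20 = 24*20 = 480)
C(S) = 4 + sqrt(-8 + S) (C(S) = 4 + sqrt(-6 + (-2 + S)) = 4 + sqrt(-8 + S))
C(K(7))*L = (4 + sqrt(-8 - 6*7))*480 = (4 + sqrt(-8 - 42))*480 = (4 + sqrt(-50))*480 = (4 + 5*I*sqrt(2))*480 = 1920 + 2400*I*sqrt(2)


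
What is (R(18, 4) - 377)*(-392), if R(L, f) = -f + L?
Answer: 142296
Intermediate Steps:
R(L, f) = L - f
(R(18, 4) - 377)*(-392) = ((18 - 1*4) - 377)*(-392) = ((18 - 4) - 377)*(-392) = (14 - 377)*(-392) = -363*(-392) = 142296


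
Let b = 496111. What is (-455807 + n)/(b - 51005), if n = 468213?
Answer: 6203/222553 ≈ 0.027872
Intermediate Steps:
(-455807 + n)/(b - 51005) = (-455807 + 468213)/(496111 - 51005) = 12406/445106 = 12406*(1/445106) = 6203/222553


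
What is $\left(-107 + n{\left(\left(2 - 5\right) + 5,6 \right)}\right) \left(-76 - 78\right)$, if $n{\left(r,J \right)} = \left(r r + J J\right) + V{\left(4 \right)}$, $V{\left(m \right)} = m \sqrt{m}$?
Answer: $9086$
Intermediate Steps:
$V{\left(m \right)} = m^{\frac{3}{2}}$
$n{\left(r,J \right)} = 8 + J^{2} + r^{2}$ ($n{\left(r,J \right)} = \left(r r + J J\right) + 4^{\frac{3}{2}} = \left(r^{2} + J^{2}\right) + 8 = \left(J^{2} + r^{2}\right) + 8 = 8 + J^{2} + r^{2}$)
$\left(-107 + n{\left(\left(2 - 5\right) + 5,6 \right)}\right) \left(-76 - 78\right) = \left(-107 + \left(8 + 6^{2} + \left(\left(2 - 5\right) + 5\right)^{2}\right)\right) \left(-76 - 78\right) = \left(-107 + \left(8 + 36 + \left(-3 + 5\right)^{2}\right)\right) \left(-76 - 78\right) = \left(-107 + \left(8 + 36 + 2^{2}\right)\right) \left(-154\right) = \left(-107 + \left(8 + 36 + 4\right)\right) \left(-154\right) = \left(-107 + 48\right) \left(-154\right) = \left(-59\right) \left(-154\right) = 9086$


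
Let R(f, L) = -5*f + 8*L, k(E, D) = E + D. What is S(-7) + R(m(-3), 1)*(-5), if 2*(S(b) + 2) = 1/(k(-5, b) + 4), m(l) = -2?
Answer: -1473/16 ≈ -92.063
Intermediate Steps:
k(E, D) = D + E
S(b) = -2 + 1/(2*(-1 + b)) (S(b) = -2 + 1/(2*((b - 5) + 4)) = -2 + 1/(2*((-5 + b) + 4)) = -2 + 1/(2*(-1 + b)))
S(-7) + R(m(-3), 1)*(-5) = (5 - 4*(-7))/(2*(-1 - 7)) + (-5*(-2) + 8*1)*(-5) = (½)*(5 + 28)/(-8) + (10 + 8)*(-5) = (½)*(-⅛)*33 + 18*(-5) = -33/16 - 90 = -1473/16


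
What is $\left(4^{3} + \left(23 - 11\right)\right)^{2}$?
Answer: $5776$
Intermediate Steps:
$\left(4^{3} + \left(23 - 11\right)\right)^{2} = \left(64 + \left(23 - 11\right)\right)^{2} = \left(64 + 12\right)^{2} = 76^{2} = 5776$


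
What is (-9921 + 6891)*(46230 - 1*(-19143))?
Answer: -198080190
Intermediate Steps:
(-9921 + 6891)*(46230 - 1*(-19143)) = -3030*(46230 + 19143) = -3030*65373 = -198080190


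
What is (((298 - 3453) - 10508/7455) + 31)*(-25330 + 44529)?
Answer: -6300497432/105 ≈ -6.0005e+7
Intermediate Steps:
(((298 - 3453) - 10508/7455) + 31)*(-25330 + 44529) = ((-3155 - 10508*1/7455) + 31)*19199 = ((-3155 - 148/105) + 31)*19199 = (-331423/105 + 31)*19199 = -328168/105*19199 = -6300497432/105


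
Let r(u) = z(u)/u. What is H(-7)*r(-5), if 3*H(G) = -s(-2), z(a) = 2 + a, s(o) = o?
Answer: ⅖ ≈ 0.40000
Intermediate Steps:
r(u) = (2 + u)/u
H(G) = ⅔ (H(G) = (-1*(-2))/3 = (⅓)*2 = ⅔)
H(-7)*r(-5) = 2*((2 - 5)/(-5))/3 = 2*(-⅕*(-3))/3 = (⅔)*(⅗) = ⅖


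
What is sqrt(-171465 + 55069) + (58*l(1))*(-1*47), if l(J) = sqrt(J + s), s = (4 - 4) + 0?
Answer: -2726 + 2*I*sqrt(29099) ≈ -2726.0 + 341.17*I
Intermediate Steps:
s = 0 (s = 0 + 0 = 0)
l(J) = sqrt(J) (l(J) = sqrt(J + 0) = sqrt(J))
sqrt(-171465 + 55069) + (58*l(1))*(-1*47) = sqrt(-171465 + 55069) + (58*sqrt(1))*(-1*47) = sqrt(-116396) + (58*1)*(-47) = 2*I*sqrt(29099) + 58*(-47) = 2*I*sqrt(29099) - 2726 = -2726 + 2*I*sqrt(29099)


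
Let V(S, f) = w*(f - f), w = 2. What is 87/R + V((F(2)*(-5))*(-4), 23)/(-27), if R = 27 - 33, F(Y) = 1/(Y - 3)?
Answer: -29/2 ≈ -14.500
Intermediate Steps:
F(Y) = 1/(-3 + Y)
R = -6
V(S, f) = 0 (V(S, f) = 2*(f - f) = 2*0 = 0)
87/R + V((F(2)*(-5))*(-4), 23)/(-27) = 87/(-6) + 0/(-27) = 87*(-1/6) + 0*(-1/27) = -29/2 + 0 = -29/2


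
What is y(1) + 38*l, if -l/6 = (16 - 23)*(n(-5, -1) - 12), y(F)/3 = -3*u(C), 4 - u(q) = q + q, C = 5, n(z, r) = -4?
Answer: -25482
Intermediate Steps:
u(q) = 4 - 2*q (u(q) = 4 - (q + q) = 4 - 2*q)
y(F) = 54 (y(F) = 3*(-3*(4 - 2*5)) = 3*(-3*(4 - 10)) = 3*(-3*(-6)) = 3*18 = 54)
l = -672 (l = -6*(16 - 23)*(-4 - 12) = -(-42)*(-16) = -6*112 = -672)
y(1) + 38*l = 54 + 38*(-672) = 54 - 25536 = -25482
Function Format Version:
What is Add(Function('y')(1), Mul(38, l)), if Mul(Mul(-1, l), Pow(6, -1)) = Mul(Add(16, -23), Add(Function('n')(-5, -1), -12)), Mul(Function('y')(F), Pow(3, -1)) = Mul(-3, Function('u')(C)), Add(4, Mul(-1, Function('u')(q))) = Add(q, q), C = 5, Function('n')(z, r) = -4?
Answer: -25482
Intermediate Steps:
Function('u')(q) = Add(4, Mul(-2, q)) (Function('u')(q) = Add(4, Mul(-1, Add(q, q))) = Add(4, Mul(-1, Mul(2, q))) = Add(4, Mul(-2, q)))
Function('y')(F) = 54 (Function('y')(F) = Mul(3, Mul(-3, Add(4, Mul(-2, 5)))) = Mul(3, Mul(-3, Add(4, -10))) = Mul(3, Mul(-3, -6)) = Mul(3, 18) = 54)
l = -672 (l = Mul(-6, Mul(Add(16, -23), Add(-4, -12))) = Mul(-6, Mul(-7, -16)) = Mul(-6, 112) = -672)
Add(Function('y')(1), Mul(38, l)) = Add(54, Mul(38, -672)) = Add(54, -25536) = -25482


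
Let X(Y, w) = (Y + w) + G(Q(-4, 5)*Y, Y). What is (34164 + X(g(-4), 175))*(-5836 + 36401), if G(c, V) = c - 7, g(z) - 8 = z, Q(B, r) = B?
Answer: 1048990800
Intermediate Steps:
g(z) = 8 + z
G(c, V) = -7 + c
X(Y, w) = -7 + w - 3*Y (X(Y, w) = (Y + w) + (-7 - 4*Y) = -7 + w - 3*Y)
(34164 + X(g(-4), 175))*(-5836 + 36401) = (34164 + (-7 + 175 - 3*(8 - 4)))*(-5836 + 36401) = (34164 + (-7 + 175 - 3*4))*30565 = (34164 + (-7 + 175 - 12))*30565 = (34164 + 156)*30565 = 34320*30565 = 1048990800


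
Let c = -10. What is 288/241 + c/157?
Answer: 42806/37837 ≈ 1.1313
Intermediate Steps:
288/241 + c/157 = 288/241 - 10/157 = 42806/37837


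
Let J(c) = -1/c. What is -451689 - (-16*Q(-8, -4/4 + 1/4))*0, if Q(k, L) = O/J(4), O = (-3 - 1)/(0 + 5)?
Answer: -451689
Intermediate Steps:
O = -⅘ (O = -4/5 = -4*⅕ = -⅘ ≈ -0.80000)
Q(k, L) = 16/5 (Q(k, L) = -4/(5*((-1/4))) = -4/(5*((-1*¼))) = -4/(5*(-¼)) = -⅘*(-4) = 16/5)
-451689 - (-16*Q(-8, -4/4 + 1/4))*0 = -451689 - (-16*16/5)*0 = -451689 - (-256)*0/5 = -451689 - 1*0 = -451689 + 0 = -451689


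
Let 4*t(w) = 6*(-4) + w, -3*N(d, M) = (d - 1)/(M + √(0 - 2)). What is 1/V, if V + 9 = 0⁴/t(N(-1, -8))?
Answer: -⅑ ≈ -0.11111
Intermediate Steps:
N(d, M) = -(-1 + d)/(3*(M + I*√2)) (N(d, M) = -(d - 1)/(3*(M + √(0 - 2))) = -(-1 + d)/(3*(M + √(-2))) = -(-1 + d)/(3*(M + I*√2)))
t(w) = -6 + w/4 (t(w) = (6*(-4) + w)/4 = (-24 + w)/4 = -6 + w/4)
V = -9 (V = -9 + 0⁴/(-6 + ((1 - 1*(-1))/(3*(-8 + I*√2)))/4) = -9 + 0/(-6 + ((1 + 1)/(3*(-8 + I*√2)))/4) = -9 + 0/(-6 + ((⅓)*2/(-8 + I*√2))/4) = -9 + 0/(-6 + (2/(3*(-8 + I*√2)))/4) = -9 + 0/(-6 + 1/(6*(-8 + I*√2))) = -9 + 0 = -9)
1/V = 1/(-9) = -⅑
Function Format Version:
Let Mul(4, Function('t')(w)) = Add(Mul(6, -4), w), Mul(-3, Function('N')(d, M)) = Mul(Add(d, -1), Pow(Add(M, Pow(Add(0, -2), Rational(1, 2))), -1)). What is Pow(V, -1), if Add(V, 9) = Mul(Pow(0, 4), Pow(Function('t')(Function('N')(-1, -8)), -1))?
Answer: Rational(-1, 9) ≈ -0.11111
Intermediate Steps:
Function('N')(d, M) = Mul(Rational(-1, 3), Pow(Add(M, Mul(I, Pow(2, Rational(1, 2)))), -1), Add(-1, d)) (Function('N')(d, M) = Mul(Rational(-1, 3), Mul(Add(d, -1), Pow(Add(M, Pow(Add(0, -2), Rational(1, 2))), -1))) = Mul(Rational(-1, 3), Mul(Add(-1, d), Pow(Add(M, Pow(-2, Rational(1, 2))), -1))) = Mul(Rational(-1, 3), Mul(Add(-1, d), Pow(Add(M, Mul(I, Pow(2, Rational(1, 2)))), -1))) = Mul(Rational(-1, 3), Mul(Pow(Add(M, Mul(I, Pow(2, Rational(1, 2)))), -1), Add(-1, d))) = Mul(Rational(-1, 3), Pow(Add(M, Mul(I, Pow(2, Rational(1, 2)))), -1), Add(-1, d)))
Function('t')(w) = Add(-6, Mul(Rational(1, 4), w)) (Function('t')(w) = Mul(Rational(1, 4), Add(Mul(6, -4), w)) = Mul(Rational(1, 4), Add(-24, w)) = Add(-6, Mul(Rational(1, 4), w)))
V = -9 (V = Add(-9, Mul(Pow(0, 4), Pow(Add(-6, Mul(Rational(1, 4), Mul(Rational(1, 3), Pow(Add(-8, Mul(I, Pow(2, Rational(1, 2)))), -1), Add(1, Mul(-1, -1))))), -1))) = Add(-9, Mul(0, Pow(Add(-6, Mul(Rational(1, 4), Mul(Rational(1, 3), Pow(Add(-8, Mul(I, Pow(2, Rational(1, 2)))), -1), Add(1, 1)))), -1))) = Add(-9, Mul(0, Pow(Add(-6, Mul(Rational(1, 4), Mul(Rational(1, 3), Pow(Add(-8, Mul(I, Pow(2, Rational(1, 2)))), -1), 2))), -1))) = Add(-9, Mul(0, Pow(Add(-6, Mul(Rational(1, 4), Mul(Rational(2, 3), Pow(Add(-8, Mul(I, Pow(2, Rational(1, 2)))), -1)))), -1))) = Add(-9, Mul(0, Pow(Add(-6, Mul(Rational(1, 6), Pow(Add(-8, Mul(I, Pow(2, Rational(1, 2)))), -1))), -1))) = Add(-9, 0) = -9)
Pow(V, -1) = Pow(-9, -1) = Rational(-1, 9)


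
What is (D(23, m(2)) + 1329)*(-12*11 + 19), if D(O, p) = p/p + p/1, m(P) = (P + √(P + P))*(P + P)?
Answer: -152098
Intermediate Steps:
m(P) = 2*P*(P + √2*√P) (m(P) = (P + √(2*P))*(2*P) = (P + √2*√P)*(2*P) = 2*P*(P + √2*√P))
D(O, p) = 1 + p (D(O, p) = 1 + p*1 = 1 + p)
(D(23, m(2)) + 1329)*(-12*11 + 19) = ((1 + (2*2² + 2*√2*2^(3/2))) + 1329)*(-12*11 + 19) = ((1 + (2*4 + 2*√2*(2*√2))) + 1329)*(-132 + 19) = ((1 + (8 + 8)) + 1329)*(-113) = ((1 + 16) + 1329)*(-113) = (17 + 1329)*(-113) = 1346*(-113) = -152098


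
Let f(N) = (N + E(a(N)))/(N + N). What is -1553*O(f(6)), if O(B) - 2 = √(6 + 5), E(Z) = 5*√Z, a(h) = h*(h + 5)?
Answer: -3106 - 1553*√11 ≈ -8256.7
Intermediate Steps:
a(h) = h*(5 + h)
f(N) = (N + 5*√(N*(5 + N)))/(2*N) (f(N) = (N + 5*√(N*(5 + N)))/(N + N) = (N + 5*√(N*(5 + N)))/((2*N)) = (N + 5*√(N*(5 + N)))*(1/(2*N)) = (N + 5*√(N*(5 + N)))/(2*N))
O(B) = 2 + √11 (O(B) = 2 + √(6 + 5) = 2 + √11)
-1553*O(f(6)) = -1553*(2 + √11) = -3106 - 1553*√11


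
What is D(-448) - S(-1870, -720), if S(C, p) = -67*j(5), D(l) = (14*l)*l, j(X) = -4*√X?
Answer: 2809856 - 268*√5 ≈ 2.8093e+6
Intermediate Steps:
D(l) = 14*l²
S(C, p) = 268*√5 (S(C, p) = -(-268)*√5 = 268*√5)
D(-448) - S(-1870, -720) = 14*(-448)² - 268*√5 = 14*200704 - 268*√5 = 2809856 - 268*√5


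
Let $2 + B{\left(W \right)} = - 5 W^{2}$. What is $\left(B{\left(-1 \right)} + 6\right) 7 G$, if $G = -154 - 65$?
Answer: $1533$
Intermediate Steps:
$B{\left(W \right)} = -2 - 5 W^{2}$
$G = -219$
$\left(B{\left(-1 \right)} + 6\right) 7 G = \left(\left(-2 - 5 \left(-1\right)^{2}\right) + 6\right) 7 \left(-219\right) = \left(\left(-2 - 5\right) + 6\right) 7 \left(-219\right) = \left(-7 + 6\right) 7 \left(-219\right) = \left(-1\right) 7 \left(-219\right) = \left(-7\right) \left(-219\right) = 1533$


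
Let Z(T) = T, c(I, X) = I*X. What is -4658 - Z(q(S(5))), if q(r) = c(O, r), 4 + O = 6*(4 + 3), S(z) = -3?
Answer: -4544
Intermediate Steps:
O = 38 (O = -4 + 6*(4 + 3) = -4 + 6*7 = -4 + 42 = 38)
q(r) = 38*r
-4658 - Z(q(S(5))) = -4658 - 38*(-3) = -4658 - 1*(-114) = -4658 + 114 = -4544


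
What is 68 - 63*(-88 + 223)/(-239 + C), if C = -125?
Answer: 4751/52 ≈ 91.365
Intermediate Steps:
68 - 63*(-88 + 223)/(-239 + C) = 68 - 63*(-88 + 223)/(-239 - 125) = 68 - 8505/(-364) = 68 - 8505*(-1)/364 = 68 - 63*(-135/364) = 68 + 1215/52 = 4751/52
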